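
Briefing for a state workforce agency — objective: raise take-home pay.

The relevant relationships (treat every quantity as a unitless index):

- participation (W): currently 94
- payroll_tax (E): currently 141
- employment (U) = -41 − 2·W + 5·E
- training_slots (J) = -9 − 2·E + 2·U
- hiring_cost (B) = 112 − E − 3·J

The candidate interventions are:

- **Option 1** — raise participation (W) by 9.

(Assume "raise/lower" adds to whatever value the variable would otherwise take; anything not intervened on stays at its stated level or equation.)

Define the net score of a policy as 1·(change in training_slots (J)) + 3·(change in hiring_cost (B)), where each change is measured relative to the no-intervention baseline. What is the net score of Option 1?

288

Baseline:
  W = 94
  E = 141
  U = -41 − 2·94 + 5·141 = 476
  J = -9 − 2·141 + 2·476 = 661
  B = 112 − 141 − 3·661 = -2012
Option 1 (W + 9):
  W = 94 + 9 = 103
  E = 141
  U = -41 − 2·103 + 5·141 = 458
  J = -9 − 2·141 + 2·458 = 625
  B = 112 − 141 − 3·625 = -1904
ΔJ = 625 − 661 = -36; ΔB = -1904 − (-2012) = 108
Score = 1·(-36) + 3·108 = 288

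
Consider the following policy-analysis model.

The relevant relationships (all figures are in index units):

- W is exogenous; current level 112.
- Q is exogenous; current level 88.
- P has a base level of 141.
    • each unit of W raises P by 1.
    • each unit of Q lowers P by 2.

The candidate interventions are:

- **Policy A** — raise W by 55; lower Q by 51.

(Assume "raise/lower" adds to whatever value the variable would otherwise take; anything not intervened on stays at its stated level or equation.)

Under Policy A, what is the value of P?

234

Policy A (W + 55, Q − 51):
  W = 112 + 55 = 167
  Q = 88 − 51 = 37
  P = 141 + 167 − 2·37 = 234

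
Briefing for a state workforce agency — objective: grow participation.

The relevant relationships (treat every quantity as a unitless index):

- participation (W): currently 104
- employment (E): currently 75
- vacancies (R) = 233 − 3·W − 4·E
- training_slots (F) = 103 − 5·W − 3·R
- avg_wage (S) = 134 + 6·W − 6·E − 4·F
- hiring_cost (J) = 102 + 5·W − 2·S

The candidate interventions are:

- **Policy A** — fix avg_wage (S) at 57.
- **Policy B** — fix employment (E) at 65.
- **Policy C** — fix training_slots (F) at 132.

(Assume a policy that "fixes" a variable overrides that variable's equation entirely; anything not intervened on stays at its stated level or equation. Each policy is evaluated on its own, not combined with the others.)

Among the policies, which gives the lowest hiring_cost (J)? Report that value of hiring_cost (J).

Policy A (S := 57):
  W = 104
  E = 75
  R = 233 − 3·104 − 4·75 = -379
  F = 103 − 5·104 − 3·(-379) = 720
  S = 57
  J = 102 + 5·104 − 2·57 = 508
Policy B (E := 65):
  W = 104
  E = 65
  R = 233 − 3·104 − 4·65 = -339
  F = 103 − 5·104 − 3·(-339) = 600
  S = 134 + 6·104 − 6·65 − 4·600 = -2032
  J = 102 + 5·104 − 2·(-2032) = 4686
Policy C (F := 132):
  W = 104
  E = 75
  R = 233 − 3·104 − 4·75 = -379
  F = 132
  S = 134 + 6·104 − 6·75 − 4·132 = -220
  J = 102 + 5·104 − 2·(-220) = 1062
Comparing — Policy A: J=508, Policy B: J=4686, Policy C: J=1062. Lowest is 508 (Policy A).

508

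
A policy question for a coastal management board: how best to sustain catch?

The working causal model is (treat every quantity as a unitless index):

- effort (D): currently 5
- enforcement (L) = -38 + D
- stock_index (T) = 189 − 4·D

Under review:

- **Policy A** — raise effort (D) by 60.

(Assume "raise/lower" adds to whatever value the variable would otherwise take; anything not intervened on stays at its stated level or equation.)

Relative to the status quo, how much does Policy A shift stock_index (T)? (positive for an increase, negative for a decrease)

Baseline:
  D = 5
  T = 189 − 4·5 = 169
Policy A (D + 60):
  D = 5 + 60 = 65
  T = 189 − 4·65 = -71
Change in T: -71 − 169 = -240

-240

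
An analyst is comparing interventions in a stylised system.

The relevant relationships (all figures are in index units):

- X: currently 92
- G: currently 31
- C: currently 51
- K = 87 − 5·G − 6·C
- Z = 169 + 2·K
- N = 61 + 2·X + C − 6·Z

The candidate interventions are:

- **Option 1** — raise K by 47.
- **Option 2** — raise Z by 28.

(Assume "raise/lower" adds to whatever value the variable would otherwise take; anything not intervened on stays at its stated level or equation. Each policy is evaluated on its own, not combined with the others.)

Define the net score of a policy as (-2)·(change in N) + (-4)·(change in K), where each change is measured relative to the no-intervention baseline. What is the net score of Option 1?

Baseline:
  X = 92
  G = 31
  C = 51
  K = 87 − 5·31 − 6·51 = -374
  Z = 169 + 2·(-374) = -579
  N = 61 + 2·92 + 51 − 6·(-579) = 3770
Option 1 (K + 47):
  X = 92
  G = 31
  C = 51
  K = 87 − 5·31 − 6·51 (+47 from intervention) = -327
  Z = 169 + 2·(-327) = -485
  N = 61 + 2·92 + 51 − 6·(-485) = 3206
ΔN = 3206 − 3770 = -564; ΔK = -327 − (-374) = 47
Score = (-2)·(-564) + (-4)·47 = 940

940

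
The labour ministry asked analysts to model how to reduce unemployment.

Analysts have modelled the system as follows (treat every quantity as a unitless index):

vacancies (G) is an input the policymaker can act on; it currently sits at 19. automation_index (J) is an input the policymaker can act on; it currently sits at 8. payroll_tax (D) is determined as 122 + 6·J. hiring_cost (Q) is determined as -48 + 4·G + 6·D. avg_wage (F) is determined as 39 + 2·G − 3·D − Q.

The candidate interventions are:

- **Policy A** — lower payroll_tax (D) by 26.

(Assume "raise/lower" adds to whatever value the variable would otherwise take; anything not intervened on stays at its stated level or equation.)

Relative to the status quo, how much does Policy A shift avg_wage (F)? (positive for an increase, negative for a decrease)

234

Baseline:
  G = 19
  J = 8
  D = 122 + 6·8 = 170
  Q = -48 + 4·19 + 6·170 = 1048
  F = 39 + 2·19 − 3·170 − 1048 = -1481
Policy A (D − 26):
  G = 19
  J = 8
  D = 122 + 6·8 (−26 from intervention) = 144
  Q = -48 + 4·19 + 6·144 = 892
  F = 39 + 2·19 − 3·144 − 892 = -1247
Change in F: -1247 − (-1481) = 234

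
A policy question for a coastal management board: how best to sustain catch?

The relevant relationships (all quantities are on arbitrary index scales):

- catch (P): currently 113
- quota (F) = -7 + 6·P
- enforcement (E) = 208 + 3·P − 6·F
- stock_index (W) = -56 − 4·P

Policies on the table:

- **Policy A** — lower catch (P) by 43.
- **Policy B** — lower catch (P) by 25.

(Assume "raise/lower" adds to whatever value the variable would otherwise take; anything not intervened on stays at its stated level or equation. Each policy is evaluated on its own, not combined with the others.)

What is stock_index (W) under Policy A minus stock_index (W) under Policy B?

72

Policy A (P − 43):
  P = 113 − 43 = 70
  W = -56 − 4·70 = -336
Policy B (P − 25):
  P = 113 − 25 = 88
  W = -56 − 4·88 = -408
W: -336 − (-408) = 72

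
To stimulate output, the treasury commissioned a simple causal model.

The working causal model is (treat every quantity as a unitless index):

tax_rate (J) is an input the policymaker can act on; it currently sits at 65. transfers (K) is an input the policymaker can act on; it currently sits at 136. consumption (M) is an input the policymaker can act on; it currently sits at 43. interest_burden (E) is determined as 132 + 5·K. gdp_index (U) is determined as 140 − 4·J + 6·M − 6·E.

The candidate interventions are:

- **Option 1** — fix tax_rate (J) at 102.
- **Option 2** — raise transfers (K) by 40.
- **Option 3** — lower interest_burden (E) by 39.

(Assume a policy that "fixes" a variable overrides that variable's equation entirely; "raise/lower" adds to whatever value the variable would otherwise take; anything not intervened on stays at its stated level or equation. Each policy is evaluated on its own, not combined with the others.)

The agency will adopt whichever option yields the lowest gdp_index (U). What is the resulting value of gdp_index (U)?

-5934

Option 1 (J := 102):
  J = 102
  K = 136
  M = 43
  E = 132 + 5·136 = 812
  U = 140 − 4·102 + 6·43 − 6·812 = -4882
Option 2 (K + 40):
  J = 65
  K = 136 + 40 = 176
  M = 43
  E = 132 + 5·176 = 1012
  U = 140 − 4·65 + 6·43 − 6·1012 = -5934
Option 3 (E − 39):
  J = 65
  K = 136
  M = 43
  E = 132 + 5·136 (−39 from intervention) = 773
  U = 140 − 4·65 + 6·43 − 6·773 = -4500
Comparing — Option 1: U=-4882, Option 2: U=-5934, Option 3: U=-4500. Lowest is -5934 (Option 2).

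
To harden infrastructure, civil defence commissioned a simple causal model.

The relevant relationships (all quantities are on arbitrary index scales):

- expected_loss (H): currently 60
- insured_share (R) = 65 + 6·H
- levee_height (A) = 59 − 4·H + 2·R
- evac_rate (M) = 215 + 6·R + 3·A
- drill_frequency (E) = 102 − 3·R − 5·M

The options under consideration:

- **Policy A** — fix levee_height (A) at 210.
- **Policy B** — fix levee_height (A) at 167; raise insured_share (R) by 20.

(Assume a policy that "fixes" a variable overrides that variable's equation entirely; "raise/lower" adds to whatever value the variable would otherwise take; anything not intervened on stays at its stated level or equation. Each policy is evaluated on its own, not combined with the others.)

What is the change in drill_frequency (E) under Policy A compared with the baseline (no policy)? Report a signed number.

Baseline:
  H = 60
  R = 65 + 6·60 = 425
  A = 59 − 4·60 + 2·425 = 669
  M = 215 + 6·425 + 3·669 = 4772
  E = 102 − 3·425 − 5·4772 = -25033
Policy A (A := 210):
  H = 60
  R = 65 + 6·60 = 425
  A = 210
  M = 215 + 6·425 + 3·210 = 3395
  E = 102 − 3·425 − 5·3395 = -18148
Change in E: -18148 − (-25033) = 6885

6885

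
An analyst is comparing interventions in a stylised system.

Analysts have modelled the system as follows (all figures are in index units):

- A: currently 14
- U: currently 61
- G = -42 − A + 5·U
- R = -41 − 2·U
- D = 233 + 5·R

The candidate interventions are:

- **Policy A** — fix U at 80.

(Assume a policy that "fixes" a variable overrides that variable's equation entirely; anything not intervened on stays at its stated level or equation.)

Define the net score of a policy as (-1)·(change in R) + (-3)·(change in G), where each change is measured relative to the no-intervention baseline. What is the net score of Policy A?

Baseline:
  A = 14
  U = 61
  G = -42 − 14 + 5·61 = 249
  R = -41 − 2·61 = -163
Policy A (U := 80):
  A = 14
  U = 80
  G = -42 − 14 + 5·80 = 344
  R = -41 − 2·80 = -201
ΔR = -201 − (-163) = -38; ΔG = 344 − 249 = 95
Score = (-1)·(-38) + (-3)·95 = -247

-247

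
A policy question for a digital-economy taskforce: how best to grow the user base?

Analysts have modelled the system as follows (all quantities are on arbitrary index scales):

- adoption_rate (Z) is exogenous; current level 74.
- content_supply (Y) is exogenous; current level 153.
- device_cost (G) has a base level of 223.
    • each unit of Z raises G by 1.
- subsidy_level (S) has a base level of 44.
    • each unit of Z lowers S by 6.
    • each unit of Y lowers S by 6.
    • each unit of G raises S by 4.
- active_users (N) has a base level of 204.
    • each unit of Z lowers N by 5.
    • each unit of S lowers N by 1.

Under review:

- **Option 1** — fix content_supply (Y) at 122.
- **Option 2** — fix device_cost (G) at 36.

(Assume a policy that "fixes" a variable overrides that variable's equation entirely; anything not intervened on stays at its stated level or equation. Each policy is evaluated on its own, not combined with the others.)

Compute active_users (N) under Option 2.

1008

Option 2 (G := 36):
  Z = 74
  Y = 153
  G = 36
  S = 44 − 6·74 − 6·153 + 4·36 = -1174
  N = 204 − 5·74 − (-1174) = 1008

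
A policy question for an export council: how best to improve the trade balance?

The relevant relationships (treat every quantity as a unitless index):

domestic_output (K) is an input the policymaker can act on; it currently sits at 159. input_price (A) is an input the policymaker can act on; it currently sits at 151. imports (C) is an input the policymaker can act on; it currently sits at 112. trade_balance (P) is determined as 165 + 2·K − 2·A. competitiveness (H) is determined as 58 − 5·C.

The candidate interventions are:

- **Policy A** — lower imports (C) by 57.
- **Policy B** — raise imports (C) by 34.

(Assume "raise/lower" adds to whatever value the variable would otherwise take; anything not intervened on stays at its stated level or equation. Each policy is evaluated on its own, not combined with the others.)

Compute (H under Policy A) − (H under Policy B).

Policy A (C − 57):
  C = 112 − 57 = 55
  H = 58 − 5·55 = -217
Policy B (C + 34):
  C = 112 + 34 = 146
  H = 58 − 5·146 = -672
H: -217 − (-672) = 455

455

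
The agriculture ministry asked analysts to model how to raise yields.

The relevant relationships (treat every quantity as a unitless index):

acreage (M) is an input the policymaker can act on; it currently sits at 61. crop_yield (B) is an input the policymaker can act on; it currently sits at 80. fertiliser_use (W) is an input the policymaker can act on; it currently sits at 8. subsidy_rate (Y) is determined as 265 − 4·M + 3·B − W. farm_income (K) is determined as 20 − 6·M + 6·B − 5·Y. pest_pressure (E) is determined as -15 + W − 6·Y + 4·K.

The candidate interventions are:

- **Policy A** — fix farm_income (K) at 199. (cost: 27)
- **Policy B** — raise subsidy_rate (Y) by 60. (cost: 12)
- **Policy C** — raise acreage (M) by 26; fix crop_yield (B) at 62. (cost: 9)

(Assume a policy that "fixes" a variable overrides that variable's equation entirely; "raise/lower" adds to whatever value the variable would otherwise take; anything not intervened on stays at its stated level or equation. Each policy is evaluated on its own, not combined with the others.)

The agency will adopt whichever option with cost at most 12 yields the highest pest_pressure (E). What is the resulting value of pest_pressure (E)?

Policy B (Y + 60):
  M = 61
  B = 80
  W = 8
  Y = 265 − 4·61 + 3·80 − 8 (+60 from intervention) = 313
  K = 20 − 6·61 + 6·80 − 5·313 = -1431
  E = -15 + 8 − 6·313 + 4·(-1431) = -7609
Policy C (M + 26, B := 62):
  M = 61 + 26 = 87
  B = 62
  W = 8
  Y = 265 − 4·87 + 3·62 − 8 = 95
  K = 20 − 6·87 + 6·62 − 5·95 = -605
  E = -15 + 8 − 6·95 + 4·(-605) = -2997
Comparing — Policy B: E=-7609, Policy C: E=-2997. Highest is -2997 (Policy C).

-2997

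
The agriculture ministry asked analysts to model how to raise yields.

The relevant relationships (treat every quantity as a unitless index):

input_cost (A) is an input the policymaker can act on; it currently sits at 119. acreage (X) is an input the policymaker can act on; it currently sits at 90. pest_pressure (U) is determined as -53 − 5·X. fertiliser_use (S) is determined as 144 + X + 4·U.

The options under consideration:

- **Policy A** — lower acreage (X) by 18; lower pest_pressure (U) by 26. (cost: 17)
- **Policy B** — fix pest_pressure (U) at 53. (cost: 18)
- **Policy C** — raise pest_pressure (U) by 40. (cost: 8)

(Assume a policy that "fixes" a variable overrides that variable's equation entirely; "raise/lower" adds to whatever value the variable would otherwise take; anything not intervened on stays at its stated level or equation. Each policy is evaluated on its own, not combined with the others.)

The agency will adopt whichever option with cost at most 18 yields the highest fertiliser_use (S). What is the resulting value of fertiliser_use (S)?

446

Policy A (X − 18, U − 26):
  X = 90 − 18 = 72
  U = -53 − 5·72 (−26 from intervention) = -439
  S = 144 + 72 + 4·(-439) = -1540
Policy B (U := 53):
  X = 90
  U = 53
  S = 144 + 90 + 4·53 = 446
Policy C (U + 40):
  X = 90
  U = -53 − 5·90 (+40 from intervention) = -463
  S = 144 + 90 + 4·(-463) = -1618
Comparing — Policy A: S=-1540, Policy B: S=446, Policy C: S=-1618. Highest is 446 (Policy B).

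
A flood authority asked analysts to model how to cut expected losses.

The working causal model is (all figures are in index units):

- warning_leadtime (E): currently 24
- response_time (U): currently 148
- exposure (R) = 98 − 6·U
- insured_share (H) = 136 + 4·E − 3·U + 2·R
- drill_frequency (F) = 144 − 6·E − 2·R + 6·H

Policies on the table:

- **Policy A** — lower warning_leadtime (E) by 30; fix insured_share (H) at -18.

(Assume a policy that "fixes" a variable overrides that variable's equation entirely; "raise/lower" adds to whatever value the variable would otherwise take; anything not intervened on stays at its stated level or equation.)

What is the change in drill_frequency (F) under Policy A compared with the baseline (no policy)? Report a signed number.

10824

Baseline:
  E = 24
  U = 148
  R = 98 − 6·148 = -790
  H = 136 + 4·24 − 3·148 + 2·(-790) = -1792
  F = 144 − 6·24 − 2·(-790) + 6·(-1792) = -9172
Policy A (E − 30, H := -18):
  E = 24 − 30 = -6
  U = 148
  R = 98 − 6·148 = -790
  H = -18
  F = 144 − 6·(-6) − 2·(-790) + 6·(-18) = 1652
Change in F: 1652 − (-9172) = 10824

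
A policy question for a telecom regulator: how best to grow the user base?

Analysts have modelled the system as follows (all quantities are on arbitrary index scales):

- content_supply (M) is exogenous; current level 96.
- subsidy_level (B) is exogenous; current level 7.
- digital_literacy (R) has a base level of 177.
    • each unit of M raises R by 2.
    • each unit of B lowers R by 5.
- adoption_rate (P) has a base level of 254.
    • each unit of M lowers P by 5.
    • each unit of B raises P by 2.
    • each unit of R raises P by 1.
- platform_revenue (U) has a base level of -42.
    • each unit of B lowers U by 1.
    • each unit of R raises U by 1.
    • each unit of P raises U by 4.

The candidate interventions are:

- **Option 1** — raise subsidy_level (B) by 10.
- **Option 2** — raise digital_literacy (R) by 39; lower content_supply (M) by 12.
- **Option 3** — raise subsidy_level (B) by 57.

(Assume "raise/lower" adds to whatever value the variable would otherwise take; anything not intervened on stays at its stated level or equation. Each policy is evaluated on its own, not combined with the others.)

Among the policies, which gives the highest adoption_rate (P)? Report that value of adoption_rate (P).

Option 1 (B + 10):
  M = 96
  B = 7 + 10 = 17
  R = 177 + 2·96 − 5·17 = 284
  P = 254 − 5·96 + 2·17 + 284 = 92
Option 2 (R + 39, M − 12):
  M = 96 − 12 = 84
  B = 7
  R = 177 + 2·84 − 5·7 (+39 from intervention) = 349
  P = 254 − 5·84 + 2·7 + 349 = 197
Option 3 (B + 57):
  M = 96
  B = 7 + 57 = 64
  R = 177 + 2·96 − 5·64 = 49
  P = 254 − 5·96 + 2·64 + 49 = -49
Comparing — Option 1: P=92, Option 2: P=197, Option 3: P=-49. Highest is 197 (Option 2).

197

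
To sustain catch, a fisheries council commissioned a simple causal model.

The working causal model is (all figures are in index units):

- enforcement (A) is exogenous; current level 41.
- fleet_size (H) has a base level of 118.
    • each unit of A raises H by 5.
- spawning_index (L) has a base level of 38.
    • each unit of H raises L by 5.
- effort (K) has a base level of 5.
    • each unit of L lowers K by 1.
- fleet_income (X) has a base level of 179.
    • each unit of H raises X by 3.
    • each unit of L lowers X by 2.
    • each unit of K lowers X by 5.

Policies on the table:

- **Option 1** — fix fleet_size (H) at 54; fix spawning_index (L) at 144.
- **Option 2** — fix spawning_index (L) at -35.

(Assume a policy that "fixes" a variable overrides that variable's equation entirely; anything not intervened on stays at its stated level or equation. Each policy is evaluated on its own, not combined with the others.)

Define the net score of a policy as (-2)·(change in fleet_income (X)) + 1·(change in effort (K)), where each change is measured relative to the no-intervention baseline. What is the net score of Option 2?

11816

Baseline:
  A = 41
  H = 118 + 5·41 = 323
  L = 38 + 5·323 = 1653
  K = 5 − 1653 = -1648
  X = 179 + 3·323 − 2·1653 − 5·(-1648) = 6082
Option 2 (L := -35):
  A = 41
  H = 118 + 5·41 = 323
  L = -35
  K = 5 − (-35) = 40
  X = 179 + 3·323 − 2·(-35) − 5·40 = 1018
ΔX = 1018 − 6082 = -5064; ΔK = 40 − (-1648) = 1688
Score = (-2)·(-5064) + 1·1688 = 11816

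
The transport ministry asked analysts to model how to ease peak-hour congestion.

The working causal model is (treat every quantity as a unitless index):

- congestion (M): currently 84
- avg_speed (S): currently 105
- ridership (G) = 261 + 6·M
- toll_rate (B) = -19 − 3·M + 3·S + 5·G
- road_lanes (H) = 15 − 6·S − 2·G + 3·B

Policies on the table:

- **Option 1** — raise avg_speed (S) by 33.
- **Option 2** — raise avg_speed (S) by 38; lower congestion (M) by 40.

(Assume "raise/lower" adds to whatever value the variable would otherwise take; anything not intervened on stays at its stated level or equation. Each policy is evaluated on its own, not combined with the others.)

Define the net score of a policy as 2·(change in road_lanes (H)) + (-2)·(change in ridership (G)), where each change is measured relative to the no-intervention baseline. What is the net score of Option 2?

Baseline:
  M = 84
  S = 105
  G = 261 + 6·84 = 765
  B = -19 − 3·84 + 3·105 + 5·765 = 3869
  H = 15 − 6·105 − 2·765 + 3·3869 = 9462
Option 2 (S + 38, M − 40):
  M = 84 − 40 = 44
  S = 105 + 38 = 143
  G = 261 + 6·44 = 525
  B = -19 − 3·44 + 3·143 + 5·525 = 2903
  H = 15 − 6·143 − 2·525 + 3·2903 = 6816
ΔH = 6816 − 9462 = -2646; ΔG = 525 − 765 = -240
Score = 2·(-2646) + (-2)·(-240) = -4812

-4812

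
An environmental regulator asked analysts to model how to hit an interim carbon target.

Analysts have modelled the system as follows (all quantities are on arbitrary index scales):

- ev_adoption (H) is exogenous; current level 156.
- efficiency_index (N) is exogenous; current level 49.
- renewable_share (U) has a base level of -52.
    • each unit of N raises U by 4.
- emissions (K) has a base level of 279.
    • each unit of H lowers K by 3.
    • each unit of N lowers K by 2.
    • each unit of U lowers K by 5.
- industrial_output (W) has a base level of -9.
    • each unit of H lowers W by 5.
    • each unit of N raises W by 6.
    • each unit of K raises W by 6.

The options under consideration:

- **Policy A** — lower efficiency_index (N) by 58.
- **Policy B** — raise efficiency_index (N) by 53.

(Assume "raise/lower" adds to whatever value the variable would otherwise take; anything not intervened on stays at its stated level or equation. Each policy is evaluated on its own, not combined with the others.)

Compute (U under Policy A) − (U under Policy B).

Policy A (N − 58):
  N = 49 − 58 = -9
  U = -52 + 4·(-9) = -88
Policy B (N + 53):
  N = 49 + 53 = 102
  U = -52 + 4·102 = 356
U: -88 − 356 = -444

-444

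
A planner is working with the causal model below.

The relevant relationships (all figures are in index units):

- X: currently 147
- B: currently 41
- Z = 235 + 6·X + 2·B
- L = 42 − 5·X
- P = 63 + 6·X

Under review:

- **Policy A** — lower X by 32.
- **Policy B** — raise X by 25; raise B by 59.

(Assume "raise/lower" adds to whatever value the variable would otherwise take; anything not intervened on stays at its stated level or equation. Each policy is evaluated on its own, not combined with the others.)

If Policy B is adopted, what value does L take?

Policy B (X + 25, B + 59):
  X = 147 + 25 = 172
  L = 42 − 5·172 = -818

-818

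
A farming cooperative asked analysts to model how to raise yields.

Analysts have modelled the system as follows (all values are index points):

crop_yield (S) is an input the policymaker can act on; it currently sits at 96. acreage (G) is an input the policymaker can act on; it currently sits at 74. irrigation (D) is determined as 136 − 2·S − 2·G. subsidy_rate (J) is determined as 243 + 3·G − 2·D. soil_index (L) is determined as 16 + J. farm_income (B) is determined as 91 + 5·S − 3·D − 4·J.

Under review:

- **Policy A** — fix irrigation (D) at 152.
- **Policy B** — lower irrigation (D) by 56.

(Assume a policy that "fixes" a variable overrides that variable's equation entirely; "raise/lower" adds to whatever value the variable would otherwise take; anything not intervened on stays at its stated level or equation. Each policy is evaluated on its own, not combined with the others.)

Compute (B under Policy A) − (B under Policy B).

Policy A (D := 152):
  S = 96
  G = 74
  D = 152
  J = 243 + 3·74 − 2·152 = 161
  B = 91 + 5·96 − 3·152 − 4·161 = -529
Policy B (D − 56):
  S = 96
  G = 74
  D = 136 − 2·96 − 2·74 (−56 from intervention) = -260
  J = 243 + 3·74 − 2·(-260) = 985
  B = 91 + 5·96 − 3·(-260) − 4·985 = -2589
B: -529 − (-2589) = 2060

2060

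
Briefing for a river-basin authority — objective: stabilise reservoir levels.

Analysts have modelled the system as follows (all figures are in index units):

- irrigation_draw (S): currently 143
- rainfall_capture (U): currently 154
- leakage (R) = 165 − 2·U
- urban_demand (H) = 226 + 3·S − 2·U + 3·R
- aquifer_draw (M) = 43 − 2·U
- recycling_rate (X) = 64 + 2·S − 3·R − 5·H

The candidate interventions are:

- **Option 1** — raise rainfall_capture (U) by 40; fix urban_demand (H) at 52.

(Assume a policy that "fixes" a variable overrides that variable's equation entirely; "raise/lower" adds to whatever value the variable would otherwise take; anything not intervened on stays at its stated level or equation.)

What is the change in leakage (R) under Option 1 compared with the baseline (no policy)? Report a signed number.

Baseline:
  U = 154
  R = 165 − 2·154 = -143
Option 1 (U + 40, H := 52):
  U = 154 + 40 = 194
  R = 165 − 2·194 = -223
Change in R: -223 − (-143) = -80

-80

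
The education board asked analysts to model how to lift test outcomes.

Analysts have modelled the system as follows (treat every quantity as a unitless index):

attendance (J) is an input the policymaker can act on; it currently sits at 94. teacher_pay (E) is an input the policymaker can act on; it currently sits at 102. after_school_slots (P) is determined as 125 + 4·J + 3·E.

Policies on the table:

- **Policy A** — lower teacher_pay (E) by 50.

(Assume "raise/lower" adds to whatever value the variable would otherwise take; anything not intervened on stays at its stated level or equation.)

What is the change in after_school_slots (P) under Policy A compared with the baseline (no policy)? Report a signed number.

-150

Baseline:
  J = 94
  E = 102
  P = 125 + 4·94 + 3·102 = 807
Policy A (E − 50):
  J = 94
  E = 102 − 50 = 52
  P = 125 + 4·94 + 3·52 = 657
Change in P: 657 − 807 = -150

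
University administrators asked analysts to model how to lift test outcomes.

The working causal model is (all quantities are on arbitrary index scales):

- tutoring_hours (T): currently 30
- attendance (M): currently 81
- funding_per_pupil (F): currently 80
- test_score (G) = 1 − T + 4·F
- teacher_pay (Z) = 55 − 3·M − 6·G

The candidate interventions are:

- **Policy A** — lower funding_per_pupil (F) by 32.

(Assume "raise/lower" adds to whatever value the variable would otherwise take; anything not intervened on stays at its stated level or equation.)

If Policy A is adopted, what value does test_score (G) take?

Policy A (F − 32):
  T = 30
  F = 80 − 32 = 48
  G = 1 − 30 + 4·48 = 163

163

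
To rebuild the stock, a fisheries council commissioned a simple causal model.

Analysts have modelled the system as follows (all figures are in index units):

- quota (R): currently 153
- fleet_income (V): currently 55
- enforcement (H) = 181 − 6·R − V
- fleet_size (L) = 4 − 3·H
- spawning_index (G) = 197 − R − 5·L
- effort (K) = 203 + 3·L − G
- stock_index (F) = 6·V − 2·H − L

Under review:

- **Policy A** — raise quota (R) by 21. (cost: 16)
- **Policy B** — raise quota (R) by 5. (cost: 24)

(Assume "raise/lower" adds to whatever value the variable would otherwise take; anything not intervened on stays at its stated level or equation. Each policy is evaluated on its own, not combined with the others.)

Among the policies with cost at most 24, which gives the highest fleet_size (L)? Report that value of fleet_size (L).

2758

Policy A (R + 21):
  R = 153 + 21 = 174
  V = 55
  H = 181 − 6·174 − 55 = -918
  L = 4 − 3·(-918) = 2758
Policy B (R + 5):
  R = 153 + 5 = 158
  V = 55
  H = 181 − 6·158 − 55 = -822
  L = 4 − 3·(-822) = 2470
Comparing — Policy A: L=2758, Policy B: L=2470. Highest is 2758 (Policy A).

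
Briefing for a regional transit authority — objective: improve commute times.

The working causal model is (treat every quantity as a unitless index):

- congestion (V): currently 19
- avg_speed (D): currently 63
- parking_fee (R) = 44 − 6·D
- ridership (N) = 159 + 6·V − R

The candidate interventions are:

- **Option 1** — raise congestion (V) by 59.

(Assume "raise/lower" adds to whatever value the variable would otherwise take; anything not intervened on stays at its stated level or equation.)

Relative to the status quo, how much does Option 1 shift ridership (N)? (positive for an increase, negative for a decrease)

Baseline:
  V = 19
  D = 63
  R = 44 − 6·63 = -334
  N = 159 + 6·19 − (-334) = 607
Option 1 (V + 59):
  V = 19 + 59 = 78
  D = 63
  R = 44 − 6·63 = -334
  N = 159 + 6·78 − (-334) = 961
Change in N: 961 − 607 = 354

354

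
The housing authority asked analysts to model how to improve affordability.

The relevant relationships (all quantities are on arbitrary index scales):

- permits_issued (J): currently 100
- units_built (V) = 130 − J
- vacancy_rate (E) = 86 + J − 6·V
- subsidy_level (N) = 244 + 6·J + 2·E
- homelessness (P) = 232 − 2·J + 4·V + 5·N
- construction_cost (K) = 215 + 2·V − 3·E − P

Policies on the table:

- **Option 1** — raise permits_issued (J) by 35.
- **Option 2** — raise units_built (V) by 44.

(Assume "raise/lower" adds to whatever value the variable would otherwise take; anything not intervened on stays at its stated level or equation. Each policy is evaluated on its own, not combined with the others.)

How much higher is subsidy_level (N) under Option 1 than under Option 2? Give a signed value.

1228

Option 1 (J + 35):
  J = 100 + 35 = 135
  V = 130 − 135 = -5
  E = 86 + 135 − 6·(-5) = 251
  N = 244 + 6·135 + 2·251 = 1556
Option 2 (V + 44):
  J = 100
  V = 130 − 100 (+44 from intervention) = 74
  E = 86 + 100 − 6·74 = -258
  N = 244 + 6·100 + 2·(-258) = 328
N: 1556 − 328 = 1228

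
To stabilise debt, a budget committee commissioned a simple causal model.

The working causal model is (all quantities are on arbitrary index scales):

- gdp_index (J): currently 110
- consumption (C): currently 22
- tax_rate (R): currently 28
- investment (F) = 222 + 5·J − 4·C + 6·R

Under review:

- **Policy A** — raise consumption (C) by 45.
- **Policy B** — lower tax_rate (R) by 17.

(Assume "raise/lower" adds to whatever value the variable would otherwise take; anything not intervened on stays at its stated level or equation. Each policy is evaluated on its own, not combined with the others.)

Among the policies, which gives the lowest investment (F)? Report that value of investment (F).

672

Policy A (C + 45):
  J = 110
  C = 22 + 45 = 67
  R = 28
  F = 222 + 5·110 − 4·67 + 6·28 = 672
Policy B (R − 17):
  J = 110
  C = 22
  R = 28 − 17 = 11
  F = 222 + 5·110 − 4·22 + 6·11 = 750
Comparing — Policy A: F=672, Policy B: F=750. Lowest is 672 (Policy A).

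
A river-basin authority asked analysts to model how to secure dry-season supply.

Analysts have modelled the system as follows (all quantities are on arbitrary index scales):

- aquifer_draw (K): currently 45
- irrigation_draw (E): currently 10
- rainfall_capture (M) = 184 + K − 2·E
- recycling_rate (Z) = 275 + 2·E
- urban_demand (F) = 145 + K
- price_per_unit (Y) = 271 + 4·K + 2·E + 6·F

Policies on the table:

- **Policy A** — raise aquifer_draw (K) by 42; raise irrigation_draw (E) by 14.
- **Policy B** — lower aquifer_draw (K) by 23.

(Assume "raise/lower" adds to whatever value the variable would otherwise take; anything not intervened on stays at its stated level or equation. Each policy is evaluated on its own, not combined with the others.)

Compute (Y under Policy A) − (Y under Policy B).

Policy A (K + 42, E + 14):
  K = 45 + 42 = 87
  E = 10 + 14 = 24
  F = 145 + 87 = 232
  Y = 271 + 4·87 + 2·24 + 6·232 = 2059
Policy B (K − 23):
  K = 45 − 23 = 22
  E = 10
  F = 145 + 22 = 167
  Y = 271 + 4·22 + 2·10 + 6·167 = 1381
Y: 2059 − 1381 = 678

678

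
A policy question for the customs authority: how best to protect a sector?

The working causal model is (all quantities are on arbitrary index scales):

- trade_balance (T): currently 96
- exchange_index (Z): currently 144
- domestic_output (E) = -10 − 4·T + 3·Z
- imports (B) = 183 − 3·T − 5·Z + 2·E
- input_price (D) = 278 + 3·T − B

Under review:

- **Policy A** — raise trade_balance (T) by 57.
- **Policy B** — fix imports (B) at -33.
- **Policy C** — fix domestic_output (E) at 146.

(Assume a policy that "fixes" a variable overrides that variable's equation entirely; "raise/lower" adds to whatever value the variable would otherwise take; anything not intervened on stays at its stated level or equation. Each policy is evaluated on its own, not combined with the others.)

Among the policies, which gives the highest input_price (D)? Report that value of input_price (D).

2113

Policy A (T + 57):
  T = 96 + 57 = 153
  Z = 144
  E = -10 − 4·153 + 3·144 = -190
  B = 183 − 3·153 − 5·144 + 2·(-190) = -1376
  D = 278 + 3·153 − (-1376) = 2113
Policy B (B := -33):
  T = 96
  Z = 144
  E = -10 − 4·96 + 3·144 = 38
  B = -33
  D = 278 + 3·96 − (-33) = 599
Policy C (E := 146):
  T = 96
  Z = 144
  E = 146
  B = 183 − 3·96 − 5·144 + 2·146 = -533
  D = 278 + 3·96 − (-533) = 1099
Comparing — Policy A: D=2113, Policy B: D=599, Policy C: D=1099. Highest is 2113 (Policy A).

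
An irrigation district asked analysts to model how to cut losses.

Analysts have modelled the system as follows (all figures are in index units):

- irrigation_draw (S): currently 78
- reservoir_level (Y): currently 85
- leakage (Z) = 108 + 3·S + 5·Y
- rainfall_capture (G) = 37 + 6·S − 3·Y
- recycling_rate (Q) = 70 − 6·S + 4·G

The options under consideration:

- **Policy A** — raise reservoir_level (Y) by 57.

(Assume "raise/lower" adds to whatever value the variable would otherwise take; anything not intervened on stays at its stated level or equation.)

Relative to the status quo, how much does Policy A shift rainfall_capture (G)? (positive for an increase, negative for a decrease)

-171

Baseline:
  S = 78
  Y = 85
  G = 37 + 6·78 − 3·85 = 250
Policy A (Y + 57):
  S = 78
  Y = 85 + 57 = 142
  G = 37 + 6·78 − 3·142 = 79
Change in G: 79 − 250 = -171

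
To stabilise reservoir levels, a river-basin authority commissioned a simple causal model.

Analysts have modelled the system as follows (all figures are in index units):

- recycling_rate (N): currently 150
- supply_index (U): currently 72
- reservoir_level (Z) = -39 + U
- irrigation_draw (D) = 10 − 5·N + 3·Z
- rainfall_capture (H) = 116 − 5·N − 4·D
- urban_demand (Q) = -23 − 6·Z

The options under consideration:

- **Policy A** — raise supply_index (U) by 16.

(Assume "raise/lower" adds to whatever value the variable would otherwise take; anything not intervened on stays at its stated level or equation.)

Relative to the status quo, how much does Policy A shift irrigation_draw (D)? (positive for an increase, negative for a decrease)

Baseline:
  N = 150
  U = 72
  Z = -39 + 72 = 33
  D = 10 − 5·150 + 3·33 = -641
Policy A (U + 16):
  N = 150
  U = 72 + 16 = 88
  Z = -39 + 88 = 49
  D = 10 − 5·150 + 3·49 = -593
Change in D: -593 − (-641) = 48

48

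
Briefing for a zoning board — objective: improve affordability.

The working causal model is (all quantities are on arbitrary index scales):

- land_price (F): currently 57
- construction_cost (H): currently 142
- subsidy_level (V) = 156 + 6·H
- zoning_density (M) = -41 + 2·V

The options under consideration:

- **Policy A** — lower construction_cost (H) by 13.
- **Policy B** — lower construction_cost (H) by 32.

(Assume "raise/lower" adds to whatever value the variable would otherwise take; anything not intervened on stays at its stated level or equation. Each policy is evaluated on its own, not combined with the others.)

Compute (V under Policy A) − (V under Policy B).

Policy A (H − 13):
  H = 142 − 13 = 129
  V = 156 + 6·129 = 930
Policy B (H − 32):
  H = 142 − 32 = 110
  V = 156 + 6·110 = 816
V: 930 − 816 = 114

114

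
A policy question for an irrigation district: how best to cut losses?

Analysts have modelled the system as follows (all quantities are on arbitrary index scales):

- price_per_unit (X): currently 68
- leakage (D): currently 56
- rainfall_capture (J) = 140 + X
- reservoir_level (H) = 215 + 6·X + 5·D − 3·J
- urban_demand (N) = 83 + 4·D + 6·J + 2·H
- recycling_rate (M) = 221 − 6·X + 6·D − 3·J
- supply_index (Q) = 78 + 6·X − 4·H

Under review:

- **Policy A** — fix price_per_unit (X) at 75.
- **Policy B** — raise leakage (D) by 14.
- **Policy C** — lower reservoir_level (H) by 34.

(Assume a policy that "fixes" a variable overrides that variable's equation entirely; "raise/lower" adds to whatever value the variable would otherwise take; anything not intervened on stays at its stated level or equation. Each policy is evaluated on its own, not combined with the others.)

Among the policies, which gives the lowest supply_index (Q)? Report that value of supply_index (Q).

-910

Policy A (X := 75):
  X = 75
  D = 56
  J = 140 + 75 = 215
  H = 215 + 6·75 + 5·56 − 3·215 = 300
  Q = 78 + 6·75 − 4·300 = -672
Policy B (D + 14):
  X = 68
  D = 56 + 14 = 70
  J = 140 + 68 = 208
  H = 215 + 6·68 + 5·70 − 3·208 = 349
  Q = 78 + 6·68 − 4·349 = -910
Policy C (H − 34):
  X = 68
  D = 56
  J = 140 + 68 = 208
  H = 215 + 6·68 + 5·56 − 3·208 (−34 from intervention) = 245
  Q = 78 + 6·68 − 4·245 = -494
Comparing — Policy A: Q=-672, Policy B: Q=-910, Policy C: Q=-494. Lowest is -910 (Policy B).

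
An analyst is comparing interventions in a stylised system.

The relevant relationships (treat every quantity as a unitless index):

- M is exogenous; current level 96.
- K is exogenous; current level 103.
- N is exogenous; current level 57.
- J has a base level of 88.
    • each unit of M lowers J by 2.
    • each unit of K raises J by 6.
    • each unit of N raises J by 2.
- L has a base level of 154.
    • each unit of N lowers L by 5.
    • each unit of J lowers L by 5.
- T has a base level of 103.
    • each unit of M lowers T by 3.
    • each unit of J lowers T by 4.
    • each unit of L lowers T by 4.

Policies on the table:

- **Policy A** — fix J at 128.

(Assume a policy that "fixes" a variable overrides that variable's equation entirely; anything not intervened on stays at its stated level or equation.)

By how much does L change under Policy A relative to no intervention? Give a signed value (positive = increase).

2500

Baseline:
  M = 96
  K = 103
  N = 57
  J = 88 − 2·96 + 6·103 + 2·57 = 628
  L = 154 − 5·57 − 5·628 = -3271
Policy A (J := 128):
  M = 96
  K = 103
  N = 57
  J = 128
  L = 154 − 5·57 − 5·128 = -771
Change in L: -771 − (-3271) = 2500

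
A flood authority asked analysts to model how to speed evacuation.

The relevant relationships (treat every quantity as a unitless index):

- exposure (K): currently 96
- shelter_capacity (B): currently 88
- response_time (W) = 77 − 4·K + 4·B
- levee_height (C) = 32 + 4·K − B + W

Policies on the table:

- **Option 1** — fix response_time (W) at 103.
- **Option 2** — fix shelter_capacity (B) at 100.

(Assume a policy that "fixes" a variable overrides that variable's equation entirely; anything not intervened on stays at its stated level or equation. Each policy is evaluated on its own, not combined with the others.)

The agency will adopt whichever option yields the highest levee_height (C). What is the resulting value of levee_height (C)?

Option 1 (W := 103):
  K = 96
  B = 88
  W = 103
  C = 32 + 4·96 − 88 + 103 = 431
Option 2 (B := 100):
  K = 96
  B = 100
  W = 77 − 4·96 + 4·100 = 93
  C = 32 + 4·96 − 100 + 93 = 409
Comparing — Option 1: C=431, Option 2: C=409. Highest is 431 (Option 1).

431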